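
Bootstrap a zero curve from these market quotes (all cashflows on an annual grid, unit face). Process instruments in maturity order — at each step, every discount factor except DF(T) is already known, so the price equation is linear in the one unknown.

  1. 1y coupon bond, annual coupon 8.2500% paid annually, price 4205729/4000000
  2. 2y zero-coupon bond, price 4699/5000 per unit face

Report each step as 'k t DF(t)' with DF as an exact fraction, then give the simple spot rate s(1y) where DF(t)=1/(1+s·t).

1 1 9713/10000
2 2 4699/5000
s(1y) = (1/(9713/10000) − 1)/(1) = 287/9713 ≈ 2.9548%

step 1 [1y] bond c/1=33/400: DF=(4205729/4000000 − 33/400·(0))/(1+33/400) = 9713/10000 ≈ 0.971300
step 2 [2y] zero: DF = P = 4699/5000 ≈ 0.939800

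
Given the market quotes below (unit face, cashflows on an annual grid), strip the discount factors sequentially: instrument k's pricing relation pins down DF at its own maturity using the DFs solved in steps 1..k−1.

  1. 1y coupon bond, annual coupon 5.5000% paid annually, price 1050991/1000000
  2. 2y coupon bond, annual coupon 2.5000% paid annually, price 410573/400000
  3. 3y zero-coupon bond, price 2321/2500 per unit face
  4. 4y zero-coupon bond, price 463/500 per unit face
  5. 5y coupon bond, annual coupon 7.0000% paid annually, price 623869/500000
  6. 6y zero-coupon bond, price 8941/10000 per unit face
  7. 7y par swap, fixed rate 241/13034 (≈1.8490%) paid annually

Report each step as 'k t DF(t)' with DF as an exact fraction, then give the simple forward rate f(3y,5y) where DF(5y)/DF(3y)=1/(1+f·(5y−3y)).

step 1 [1y] bond c/1=11/200: DF=(1050991/1000000 − 11/200·(0))/(1+11/200) = 4981/5000 ≈ 0.996200
step 2 [2y] bond c/1=1/40: DF=(410573/400000 − 1/40·(0.996200))/(1+1/40) = 9771/10000 ≈ 0.977100
step 3 [3y] zero: DF = P = 2321/2500 ≈ 0.928400
step 4 [4y] zero: DF = P = 463/500 ≈ 0.926000
step 5 [5y] bond c/1=7/100: DF=(623869/500000 − 7/100·(0.996200+0.977100+0.928400+0.926000))/(1+7/100) = 9157/10000 ≈ 0.915700
step 6 [6y] zero: DF = P = 8941/10000 ≈ 0.894100
step 7 [7y] swap r/1=241/13034: DF=(1 − 241/13034·(0.996200+0.977100+0.928400+0.926000+0.915700+0.894100))/(1+241/13034) = 1759/2000 ≈ 0.879500

1 1 4981/5000
2 2 9771/10000
3 3 2321/2500
4 4 463/500
5 5 9157/10000
6 6 8941/10000
7 7 1759/2000
f(3y,5y) = ((2321/2500)/(9157/10000) − 1)/(2) = 127/18314 ≈ 0.6935%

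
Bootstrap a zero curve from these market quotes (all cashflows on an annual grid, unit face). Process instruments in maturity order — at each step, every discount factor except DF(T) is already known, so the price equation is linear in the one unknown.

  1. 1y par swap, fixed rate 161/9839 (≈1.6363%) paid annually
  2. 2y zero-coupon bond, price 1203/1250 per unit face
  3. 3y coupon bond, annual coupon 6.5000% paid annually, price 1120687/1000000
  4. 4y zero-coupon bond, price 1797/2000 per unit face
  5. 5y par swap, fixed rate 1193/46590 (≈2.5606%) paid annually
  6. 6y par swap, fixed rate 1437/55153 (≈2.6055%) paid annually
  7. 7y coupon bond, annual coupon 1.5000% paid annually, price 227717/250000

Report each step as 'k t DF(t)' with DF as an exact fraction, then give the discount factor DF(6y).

step 1 [1y] swap r/1=161/9839: DF=(1 − 161/9839·(0))/(1+161/9839) = 9839/10000 ≈ 0.983900
step 2 [2y] zero: DF = P = 1203/1250 ≈ 0.962400
step 3 [3y] bond c/1=13/200: DF=(1120687/1000000 − 13/200·(0.983900+0.962400))/(1+13/200) = 1867/2000 ≈ 0.933500
step 4 [4y] zero: DF = P = 1797/2000 ≈ 0.898500
step 5 [5y] swap r/1=1193/46590: DF=(1 − 1193/46590·(0.983900+0.962400+0.933500+0.898500))/(1+1193/46590) = 8807/10000 ≈ 0.880700
step 6 [6y] swap r/1=1437/55153: DF=(1 − 1437/55153·(0.983900+0.962400+0.933500+0.898500+0.880700))/(1+1437/55153) = 8563/10000 ≈ 0.856300
step 7 [7y] bond c/1=3/200: DF=(227717/250000 − 3/200·(0.983900+0.962400+0.933500+0.898500+0.880700+0.856300))/(1+3/200) = 8159/10000 ≈ 0.815900

1 1 9839/10000
2 2 1203/1250
3 3 1867/2000
4 4 1797/2000
5 5 8807/10000
6 6 8563/10000
7 7 8159/10000
DF(6y) = 8563/10000 ≈ 0.856300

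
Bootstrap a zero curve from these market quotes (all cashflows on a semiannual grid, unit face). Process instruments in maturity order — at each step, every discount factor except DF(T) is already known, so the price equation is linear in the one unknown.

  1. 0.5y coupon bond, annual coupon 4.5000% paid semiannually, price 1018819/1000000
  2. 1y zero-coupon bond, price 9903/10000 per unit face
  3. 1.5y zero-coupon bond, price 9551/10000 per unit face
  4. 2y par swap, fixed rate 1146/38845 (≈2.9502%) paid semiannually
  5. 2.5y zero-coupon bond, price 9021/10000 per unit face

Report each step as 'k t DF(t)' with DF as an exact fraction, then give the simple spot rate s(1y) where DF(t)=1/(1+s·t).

step 1 [0.5y] bond c/2=9/400: DF=(1018819/1000000 − 9/400·(0))/(1+9/400) = 2491/2500 ≈ 0.996400
step 2 [1y] zero: DF = P = 9903/10000 ≈ 0.990300
step 3 [1.5y] zero: DF = P = 9551/10000 ≈ 0.955100
step 4 [2y] swap r/2=573/38845: DF=(1 − 573/38845·(0.996400+0.990300+0.955100))/(1+573/38845) = 9427/10000 ≈ 0.942700
step 5 [2.5y] zero: DF = P = 9021/10000 ≈ 0.902100

1 1/2 2491/2500
2 1 9903/10000
3 3/2 9551/10000
4 2 9427/10000
5 5/2 9021/10000
s(1y) = (1/(9903/10000) − 1)/(1) = 97/9903 ≈ 0.9795%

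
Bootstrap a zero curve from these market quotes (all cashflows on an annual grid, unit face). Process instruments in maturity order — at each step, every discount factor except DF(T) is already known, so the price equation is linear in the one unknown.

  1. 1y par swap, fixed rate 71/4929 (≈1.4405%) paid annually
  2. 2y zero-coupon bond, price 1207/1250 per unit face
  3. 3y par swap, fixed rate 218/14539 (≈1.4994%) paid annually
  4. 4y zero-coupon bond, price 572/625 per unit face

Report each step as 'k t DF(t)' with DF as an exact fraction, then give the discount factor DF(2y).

step 1 [1y] swap r/1=71/4929: DF=(1 − 71/4929·(0))/(1+71/4929) = 4929/5000 ≈ 0.985800
step 2 [2y] zero: DF = P = 1207/1250 ≈ 0.965600
step 3 [3y] swap r/1=218/14539: DF=(1 − 218/14539·(0.985800+0.965600))/(1+218/14539) = 2391/2500 ≈ 0.956400
step 4 [4y] zero: DF = P = 572/625 ≈ 0.915200

1 1 4929/5000
2 2 1207/1250
3 3 2391/2500
4 4 572/625
DF(2y) = 1207/1250 ≈ 0.965600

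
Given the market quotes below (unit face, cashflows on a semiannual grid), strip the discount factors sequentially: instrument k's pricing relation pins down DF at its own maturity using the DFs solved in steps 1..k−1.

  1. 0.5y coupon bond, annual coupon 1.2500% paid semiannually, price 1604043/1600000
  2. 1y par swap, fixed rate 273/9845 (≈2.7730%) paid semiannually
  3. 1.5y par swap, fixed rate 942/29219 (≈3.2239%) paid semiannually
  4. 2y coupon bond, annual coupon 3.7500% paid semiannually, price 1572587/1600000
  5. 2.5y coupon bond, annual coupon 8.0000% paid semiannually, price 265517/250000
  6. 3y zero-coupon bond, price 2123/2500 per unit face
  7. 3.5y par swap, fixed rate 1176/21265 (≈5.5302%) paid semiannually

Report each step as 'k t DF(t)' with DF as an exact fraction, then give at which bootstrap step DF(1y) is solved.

step 1 [0.5y] bond c/2=1/160: DF=(1604043/1600000 − 1/160·(0))/(1+1/160) = 9963/10000 ≈ 0.996300
step 2 [1y] swap r/2=273/19690: DF=(1 − 273/19690·(0.996300))/(1+273/19690) = 9727/10000 ≈ 0.972700
step 3 [1.5y] swap r/2=471/29219: DF=(1 − 471/29219·(0.996300+0.972700))/(1+471/29219) = 9529/10000 ≈ 0.952900
step 4 [2y] bond c/2=3/160: DF=(1572587/1600000 − 3/160·(0.996300+0.972700+0.952900))/(1+3/160) = 911/1000 ≈ 0.911000
step 5 [2.5y] bond c/2=1/25: DF=(265517/250000 − 1/25·(0.996300+0.972700+0.952900+0.911000))/(1+1/25) = 4369/5000 ≈ 0.873800
step 6 [3y] zero: DF = P = 2123/2500 ≈ 0.849200
step 7 [3.5y] swap r/2=588/21265: DF=(1 − 588/21265·(0.996300+0.972700+0.952900+0.911000+0.873800+0.849200))/(1+588/21265) = 2059/2500 ≈ 0.823600

1 1/2 9963/10000
2 1 9727/10000
3 3/2 9529/10000
4 2 911/1000
5 5/2 4369/5000
6 3 2123/2500
7 7/2 2059/2500
DF(1y) is solved at step 2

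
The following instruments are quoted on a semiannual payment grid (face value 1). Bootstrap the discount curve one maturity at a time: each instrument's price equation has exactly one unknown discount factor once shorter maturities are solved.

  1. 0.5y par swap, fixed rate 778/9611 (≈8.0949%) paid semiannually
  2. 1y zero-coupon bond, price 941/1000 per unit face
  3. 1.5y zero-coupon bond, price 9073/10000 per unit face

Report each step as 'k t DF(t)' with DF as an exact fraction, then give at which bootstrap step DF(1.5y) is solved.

1 1/2 9611/10000
2 1 941/1000
3 3/2 9073/10000
DF(1.5y) is solved at step 3

step 1 [0.5y] swap r/2=389/9611: DF=(1 − 389/9611·(0))/(1+389/9611) = 9611/10000 ≈ 0.961100
step 2 [1y] zero: DF = P = 941/1000 ≈ 0.941000
step 3 [1.5y] zero: DF = P = 9073/10000 ≈ 0.907300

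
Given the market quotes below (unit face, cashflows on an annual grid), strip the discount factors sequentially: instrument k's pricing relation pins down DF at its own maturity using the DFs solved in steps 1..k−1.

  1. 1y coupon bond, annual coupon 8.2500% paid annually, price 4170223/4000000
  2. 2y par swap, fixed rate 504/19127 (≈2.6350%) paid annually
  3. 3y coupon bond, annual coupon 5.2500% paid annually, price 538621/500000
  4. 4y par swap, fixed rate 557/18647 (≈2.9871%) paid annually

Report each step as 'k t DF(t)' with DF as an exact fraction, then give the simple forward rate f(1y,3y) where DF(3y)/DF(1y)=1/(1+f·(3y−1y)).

step 1 [1y] bond c/1=33/400: DF=(4170223/4000000 − 33/400·(0))/(1+33/400) = 9631/10000 ≈ 0.963100
step 2 [2y] swap r/1=504/19127: DF=(1 − 504/19127·(0.963100))/(1+504/19127) = 1187/1250 ≈ 0.949600
step 3 [3y] bond c/1=21/400: DF=(538621/500000 − 21/400·(0.963100+0.949600))/(1+21/400) = 9281/10000 ≈ 0.928100
step 4 [4y] swap r/1=557/18647: DF=(1 − 557/18647·(0.963100+0.949600+0.928100))/(1+557/18647) = 4443/5000 ≈ 0.888600

1 1 9631/10000
2 2 1187/1250
3 3 9281/10000
4 4 4443/5000
f(1y,3y) = ((9631/10000)/(9281/10000) − 1)/(2) = 175/9281 ≈ 1.8856%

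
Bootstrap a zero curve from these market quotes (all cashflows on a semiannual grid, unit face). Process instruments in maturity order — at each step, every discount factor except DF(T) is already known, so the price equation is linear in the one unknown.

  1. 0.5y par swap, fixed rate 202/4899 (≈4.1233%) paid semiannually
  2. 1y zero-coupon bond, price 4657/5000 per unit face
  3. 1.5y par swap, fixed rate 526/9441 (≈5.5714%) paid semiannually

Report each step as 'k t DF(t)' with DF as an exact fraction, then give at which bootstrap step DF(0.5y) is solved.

1 1/2 4899/5000
2 1 4657/5000
3 3/2 9211/10000
DF(0.5y) is solved at step 1

step 1 [0.5y] swap r/2=101/4899: DF=(1 − 101/4899·(0))/(1+101/4899) = 4899/5000 ≈ 0.979800
step 2 [1y] zero: DF = P = 4657/5000 ≈ 0.931400
step 3 [1.5y] swap r/2=263/9441: DF=(1 − 263/9441·(0.979800+0.931400))/(1+263/9441) = 9211/10000 ≈ 0.921100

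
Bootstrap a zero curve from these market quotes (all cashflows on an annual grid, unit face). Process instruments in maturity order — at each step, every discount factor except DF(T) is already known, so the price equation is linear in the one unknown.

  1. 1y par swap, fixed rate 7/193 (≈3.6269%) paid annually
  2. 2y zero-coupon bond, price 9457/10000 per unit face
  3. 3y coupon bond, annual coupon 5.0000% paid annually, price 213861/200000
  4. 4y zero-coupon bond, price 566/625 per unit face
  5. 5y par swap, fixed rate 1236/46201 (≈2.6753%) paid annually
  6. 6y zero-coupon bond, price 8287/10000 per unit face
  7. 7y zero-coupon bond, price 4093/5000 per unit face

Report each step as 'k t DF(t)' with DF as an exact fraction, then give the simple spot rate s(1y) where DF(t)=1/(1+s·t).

1 1 193/200
2 2 9457/10000
3 3 4637/5000
4 4 566/625
5 5 2191/2500
6 6 8287/10000
7 7 4093/5000
s(1y) = (1/(193/200) − 1)/(1) = 7/193 ≈ 3.6269%

step 1 [1y] swap r/1=7/193: DF=(1 − 7/193·(0))/(1+7/193) = 193/200 ≈ 0.965000
step 2 [2y] zero: DF = P = 9457/10000 ≈ 0.945700
step 3 [3y] bond c/1=1/20: DF=(213861/200000 − 1/20·(0.965000+0.945700))/(1+1/20) = 4637/5000 ≈ 0.927400
step 4 [4y] zero: DF = P = 566/625 ≈ 0.905600
step 5 [5y] swap r/1=1236/46201: DF=(1 − 1236/46201·(0.965000+0.945700+0.927400+0.905600))/(1+1236/46201) = 2191/2500 ≈ 0.876400
step 6 [6y] zero: DF = P = 8287/10000 ≈ 0.828700
step 7 [7y] zero: DF = P = 4093/5000 ≈ 0.818600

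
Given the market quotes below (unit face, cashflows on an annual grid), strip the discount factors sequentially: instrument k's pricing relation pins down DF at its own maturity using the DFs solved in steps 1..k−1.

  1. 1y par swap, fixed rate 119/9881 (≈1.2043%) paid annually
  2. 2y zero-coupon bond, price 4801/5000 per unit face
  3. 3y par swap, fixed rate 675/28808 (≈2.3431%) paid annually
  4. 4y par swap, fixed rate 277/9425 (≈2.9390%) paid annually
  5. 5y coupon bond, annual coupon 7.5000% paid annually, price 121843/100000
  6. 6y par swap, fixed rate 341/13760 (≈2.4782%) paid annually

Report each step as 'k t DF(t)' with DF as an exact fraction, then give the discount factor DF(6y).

1 1 9881/10000
2 2 4801/5000
3 3 373/400
4 4 2223/2500
5 5 544/625
6 6 2159/2500
DF(6y) = 2159/2500 ≈ 0.863600

step 1 [1y] swap r/1=119/9881: DF=(1 − 119/9881·(0))/(1+119/9881) = 9881/10000 ≈ 0.988100
step 2 [2y] zero: DF = P = 4801/5000 ≈ 0.960200
step 3 [3y] swap r/1=675/28808: DF=(1 − 675/28808·(0.988100+0.960200))/(1+675/28808) = 373/400 ≈ 0.932500
step 4 [4y] swap r/1=277/9425: DF=(1 − 277/9425·(0.988100+0.960200+0.932500))/(1+277/9425) = 2223/2500 ≈ 0.889200
step 5 [5y] bond c/1=3/40: DF=(121843/100000 − 3/40·(0.988100+0.960200+0.932500+0.889200))/(1+3/40) = 544/625 ≈ 0.870400
step 6 [6y] swap r/1=341/13760: DF=(1 − 341/13760·(0.988100+0.960200+0.932500+0.889200+0.870400))/(1+341/13760) = 2159/2500 ≈ 0.863600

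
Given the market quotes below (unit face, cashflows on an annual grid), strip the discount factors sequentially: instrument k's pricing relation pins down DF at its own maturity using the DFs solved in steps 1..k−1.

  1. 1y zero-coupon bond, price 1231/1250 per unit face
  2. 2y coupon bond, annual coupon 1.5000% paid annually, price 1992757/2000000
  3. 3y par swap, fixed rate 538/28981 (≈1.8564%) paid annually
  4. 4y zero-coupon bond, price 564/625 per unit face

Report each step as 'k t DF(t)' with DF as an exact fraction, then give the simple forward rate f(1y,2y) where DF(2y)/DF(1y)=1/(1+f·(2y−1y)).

1 1 1231/1250
2 2 9671/10000
3 3 4731/5000
4 4 564/625
f(1y,2y) = ((1231/1250)/(9671/10000) − 1)/(1) = 177/9671 ≈ 1.8302%

step 1 [1y] zero: DF = P = 1231/1250 ≈ 0.984800
step 2 [2y] bond c/1=3/200: DF=(1992757/2000000 − 3/200·(0.984800))/(1+3/200) = 9671/10000 ≈ 0.967100
step 3 [3y] swap r/1=538/28981: DF=(1 − 538/28981·(0.984800+0.967100))/(1+538/28981) = 4731/5000 ≈ 0.946200
step 4 [4y] zero: DF = P = 564/625 ≈ 0.902400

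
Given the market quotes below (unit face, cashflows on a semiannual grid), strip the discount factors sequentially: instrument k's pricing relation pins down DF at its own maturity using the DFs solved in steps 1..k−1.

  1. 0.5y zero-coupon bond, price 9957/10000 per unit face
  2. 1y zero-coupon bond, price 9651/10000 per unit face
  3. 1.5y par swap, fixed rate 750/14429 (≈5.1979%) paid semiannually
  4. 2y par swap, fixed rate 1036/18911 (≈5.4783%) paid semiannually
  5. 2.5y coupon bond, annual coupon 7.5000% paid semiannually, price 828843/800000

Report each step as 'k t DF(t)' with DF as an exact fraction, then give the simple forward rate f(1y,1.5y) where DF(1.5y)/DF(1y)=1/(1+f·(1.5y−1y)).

step 1 [0.5y] zero: DF = P = 9957/10000 ≈ 0.995700
step 2 [1y] zero: DF = P = 9651/10000 ≈ 0.965100
step 3 [1.5y] swap r/2=375/14429: DF=(1 − 375/14429·(0.995700+0.965100))/(1+375/14429) = 37/40 ≈ 0.925000
step 4 [2y] swap r/2=518/18911: DF=(1 − 518/18911·(0.995700+0.965100+0.925000))/(1+518/18911) = 2241/2500 ≈ 0.896400
step 5 [2.5y] bond c/2=3/80: DF=(828843/800000 − 3/80·(0.995700+0.965100+0.925000+0.896400))/(1+3/80) = 8619/10000 ≈ 0.861900

1 1/2 9957/10000
2 1 9651/10000
3 3/2 37/40
4 2 2241/2500
5 5/2 8619/10000
f(1y,1.5y) = ((9651/10000)/(37/40) − 1)/(1/2) = 401/4625 ≈ 8.6703%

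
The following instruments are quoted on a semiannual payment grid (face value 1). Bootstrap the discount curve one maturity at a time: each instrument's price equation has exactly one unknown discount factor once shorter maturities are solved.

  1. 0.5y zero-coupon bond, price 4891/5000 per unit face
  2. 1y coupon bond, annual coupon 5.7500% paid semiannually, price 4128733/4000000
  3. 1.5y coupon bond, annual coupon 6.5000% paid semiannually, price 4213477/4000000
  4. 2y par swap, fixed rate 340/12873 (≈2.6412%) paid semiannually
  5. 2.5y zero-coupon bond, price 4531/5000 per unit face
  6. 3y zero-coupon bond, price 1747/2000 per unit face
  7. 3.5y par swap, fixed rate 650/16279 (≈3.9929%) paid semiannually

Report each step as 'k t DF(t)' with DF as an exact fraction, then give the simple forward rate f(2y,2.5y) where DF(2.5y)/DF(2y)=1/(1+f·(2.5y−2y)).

1 1/2 4891/5000
2 1 122/125
3 3/2 9587/10000
4 2 949/1000
5 5/2 4531/5000
6 3 1747/2000
7 7/2 87/100
f(2y,2.5y) = ((949/1000)/(4531/5000) − 1)/(1/2) = 428/4531 ≈ 9.4460%

step 1 [0.5y] zero: DF = P = 4891/5000 ≈ 0.978200
step 2 [1y] bond c/2=23/800: DF=(4128733/4000000 − 23/800·(0.978200))/(1+23/800) = 122/125 ≈ 0.976000
step 3 [1.5y] bond c/2=13/400: DF=(4213477/4000000 − 13/400·(0.978200+0.976000))/(1+13/400) = 9587/10000 ≈ 0.958700
step 4 [2y] swap r/2=170/12873: DF=(1 − 170/12873·(0.978200+0.976000+0.958700))/(1+170/12873) = 949/1000 ≈ 0.949000
step 5 [2.5y] zero: DF = P = 4531/5000 ≈ 0.906200
step 6 [3y] zero: DF = P = 1747/2000 ≈ 0.873500
step 7 [3.5y] swap r/2=325/16279: DF=(1 − 325/16279·(0.978200+0.976000+0.958700+0.949000+0.906200+0.873500))/(1+325/16279) = 87/100 ≈ 0.870000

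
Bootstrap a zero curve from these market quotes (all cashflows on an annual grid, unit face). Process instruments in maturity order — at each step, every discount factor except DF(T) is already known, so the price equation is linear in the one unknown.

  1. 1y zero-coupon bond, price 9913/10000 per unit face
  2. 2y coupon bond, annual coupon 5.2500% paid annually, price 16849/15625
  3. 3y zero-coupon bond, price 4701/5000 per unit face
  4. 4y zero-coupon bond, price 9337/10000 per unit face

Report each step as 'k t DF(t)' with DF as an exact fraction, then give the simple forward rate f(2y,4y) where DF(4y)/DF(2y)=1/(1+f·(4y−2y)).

1 1 9913/10000
2 2 9751/10000
3 3 4701/5000
4 4 9337/10000
f(2y,4y) = ((9751/10000)/(9337/10000) − 1)/(2) = 207/9337 ≈ 2.2170%

step 1 [1y] zero: DF = P = 9913/10000 ≈ 0.991300
step 2 [2y] bond c/1=21/400: DF=(16849/15625 − 21/400·(0.991300))/(1+21/400) = 9751/10000 ≈ 0.975100
step 3 [3y] zero: DF = P = 4701/5000 ≈ 0.940200
step 4 [4y] zero: DF = P = 9337/10000 ≈ 0.933700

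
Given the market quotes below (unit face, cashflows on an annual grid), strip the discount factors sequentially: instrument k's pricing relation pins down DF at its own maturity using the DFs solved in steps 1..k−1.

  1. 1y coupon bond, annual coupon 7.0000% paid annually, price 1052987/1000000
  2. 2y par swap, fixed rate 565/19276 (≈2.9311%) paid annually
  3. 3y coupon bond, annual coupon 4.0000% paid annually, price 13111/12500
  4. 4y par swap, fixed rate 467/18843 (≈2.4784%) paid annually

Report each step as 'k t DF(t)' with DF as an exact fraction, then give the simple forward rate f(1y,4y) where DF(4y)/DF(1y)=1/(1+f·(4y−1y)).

1 1 9841/10000
2 2 1887/2000
3 3 584/625
4 4 4533/5000
f(1y,4y) = ((9841/10000)/(4533/5000) − 1)/(3) = 775/27198 ≈ 2.8495%

step 1 [1y] bond c/1=7/100: DF=(1052987/1000000 − 7/100·(0))/(1+7/100) = 9841/10000 ≈ 0.984100
step 2 [2y] swap r/1=565/19276: DF=(1 − 565/19276·(0.984100))/(1+565/19276) = 1887/2000 ≈ 0.943500
step 3 [3y] bond c/1=1/25: DF=(13111/12500 − 1/25·(0.984100+0.943500))/(1+1/25) = 584/625 ≈ 0.934400
step 4 [4y] swap r/1=467/18843: DF=(1 − 467/18843·(0.984100+0.943500+0.934400))/(1+467/18843) = 4533/5000 ≈ 0.906600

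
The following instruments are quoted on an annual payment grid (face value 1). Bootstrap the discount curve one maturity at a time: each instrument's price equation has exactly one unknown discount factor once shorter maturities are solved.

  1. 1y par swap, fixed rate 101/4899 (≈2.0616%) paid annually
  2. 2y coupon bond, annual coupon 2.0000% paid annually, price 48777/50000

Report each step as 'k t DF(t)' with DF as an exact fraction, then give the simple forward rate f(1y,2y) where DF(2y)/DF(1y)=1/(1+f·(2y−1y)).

1 1 4899/5000
2 2 2343/2500
f(1y,2y) = ((4899/5000)/(2343/2500) − 1)/(1) = 1/22 ≈ 4.5455%

step 1 [1y] swap r/1=101/4899: DF=(1 − 101/4899·(0))/(1+101/4899) = 4899/5000 ≈ 0.979800
step 2 [2y] bond c/1=1/50: DF=(48777/50000 − 1/50·(0.979800))/(1+1/50) = 2343/2500 ≈ 0.937200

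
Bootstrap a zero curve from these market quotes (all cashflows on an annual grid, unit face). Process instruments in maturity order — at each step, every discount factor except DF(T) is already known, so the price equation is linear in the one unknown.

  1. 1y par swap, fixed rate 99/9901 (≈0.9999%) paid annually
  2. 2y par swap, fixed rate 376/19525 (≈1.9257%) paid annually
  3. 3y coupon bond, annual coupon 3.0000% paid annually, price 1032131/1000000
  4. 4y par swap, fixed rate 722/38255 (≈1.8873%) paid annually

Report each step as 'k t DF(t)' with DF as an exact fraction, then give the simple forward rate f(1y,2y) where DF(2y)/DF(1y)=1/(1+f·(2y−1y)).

step 1 [1y] swap r/1=99/9901: DF=(1 − 99/9901·(0))/(1+99/9901) = 9901/10000 ≈ 0.990100
step 2 [2y] swap r/1=376/19525: DF=(1 − 376/19525·(0.990100))/(1+376/19525) = 1203/1250 ≈ 0.962400
step 3 [3y] bond c/1=3/100: DF=(1032131/1000000 − 3/100·(0.990100+0.962400))/(1+3/100) = 2363/2500 ≈ 0.945200
step 4 [4y] swap r/1=722/38255: DF=(1 − 722/38255·(0.990100+0.962400+0.945200))/(1+722/38255) = 4639/5000 ≈ 0.927800

1 1 9901/10000
2 2 1203/1250
3 3 2363/2500
4 4 4639/5000
f(1y,2y) = ((9901/10000)/(1203/1250) − 1)/(1) = 277/9624 ≈ 2.8782%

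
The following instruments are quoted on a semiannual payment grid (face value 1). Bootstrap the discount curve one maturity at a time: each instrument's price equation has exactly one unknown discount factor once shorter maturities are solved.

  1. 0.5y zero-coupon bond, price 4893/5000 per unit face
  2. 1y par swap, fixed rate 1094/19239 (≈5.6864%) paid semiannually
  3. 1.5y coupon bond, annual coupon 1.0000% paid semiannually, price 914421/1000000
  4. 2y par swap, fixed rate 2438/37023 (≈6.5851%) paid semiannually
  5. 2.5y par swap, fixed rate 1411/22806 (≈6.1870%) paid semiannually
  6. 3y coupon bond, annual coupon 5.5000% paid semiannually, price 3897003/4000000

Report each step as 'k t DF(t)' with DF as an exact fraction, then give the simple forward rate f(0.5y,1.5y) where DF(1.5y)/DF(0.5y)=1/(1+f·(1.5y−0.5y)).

step 1 [0.5y] zero: DF = P = 4893/5000 ≈ 0.978600
step 2 [1y] swap r/2=547/19239: DF=(1 − 547/19239·(0.978600))/(1+547/19239) = 9453/10000 ≈ 0.945300
step 3 [1.5y] bond c/2=1/200: DF=(914421/1000000 − 1/200·(0.978600+0.945300))/(1+1/200) = 9003/10000 ≈ 0.900300
step 4 [2y] swap r/2=1219/37023: DF=(1 − 1219/37023·(0.978600+0.945300+0.900300))/(1+1219/37023) = 8781/10000 ≈ 0.878100
step 5 [2.5y] swap r/2=1411/45612: DF=(1 − 1411/45612·(0.978600+0.945300+0.900300+0.878100))/(1+1411/45612) = 8589/10000 ≈ 0.858900
step 6 [3y] bond c/2=11/400: DF=(3897003/4000000 − 11/400·(0.978600+0.945300+0.900300+0.878100+0.858900))/(1+11/400) = 8261/10000 ≈ 0.826100

1 1/2 4893/5000
2 1 9453/10000
3 3/2 9003/10000
4 2 8781/10000
5 5/2 8589/10000
6 3 8261/10000
f(0.5y,1.5y) = ((4893/5000)/(9003/10000) − 1)/(1) = 261/3001 ≈ 8.6971%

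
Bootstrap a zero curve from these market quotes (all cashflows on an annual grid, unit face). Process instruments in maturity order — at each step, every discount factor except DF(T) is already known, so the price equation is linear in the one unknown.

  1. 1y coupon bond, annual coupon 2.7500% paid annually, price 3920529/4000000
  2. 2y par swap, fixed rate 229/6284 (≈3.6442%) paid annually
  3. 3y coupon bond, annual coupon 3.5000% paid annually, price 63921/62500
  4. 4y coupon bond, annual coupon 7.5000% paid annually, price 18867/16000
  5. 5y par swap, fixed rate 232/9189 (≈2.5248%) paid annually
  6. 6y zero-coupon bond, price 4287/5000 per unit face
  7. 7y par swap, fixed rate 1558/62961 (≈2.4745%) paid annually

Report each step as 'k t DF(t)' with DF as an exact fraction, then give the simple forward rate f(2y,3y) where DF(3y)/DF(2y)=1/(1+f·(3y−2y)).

step 1 [1y] bond c/1=11/400: DF=(3920529/4000000 − 11/400·(0))/(1+11/400) = 9539/10000 ≈ 0.953900
step 2 [2y] swap r/1=229/6284: DF=(1 − 229/6284·(0.953900))/(1+229/6284) = 9313/10000 ≈ 0.931300
step 3 [3y] bond c/1=7/200: DF=(63921/62500 − 7/200·(0.953900+0.931300))/(1+7/200) = 2311/2500 ≈ 0.924400
step 4 [4y] bond c/1=3/40: DF=(18867/16000 − 3/40·(0.953900+0.931300+0.924400))/(1+3/40) = 9009/10000 ≈ 0.900900
step 5 [5y] swap r/1=232/9189: DF=(1 − 232/9189·(0.953900+0.931300+0.924400+0.900900))/(1+232/9189) = 221/250 ≈ 0.884000
step 6 [6y] zero: DF = P = 4287/5000 ≈ 0.857400
step 7 [7y] swap r/1=1558/62961: DF=(1 − 1558/62961·(0.953900+0.931300+0.924400+0.900900+0.884000+0.857400))/(1+1558/62961) = 4221/5000 ≈ 0.844200

1 1 9539/10000
2 2 9313/10000
3 3 2311/2500
4 4 9009/10000
5 5 221/250
6 6 4287/5000
7 7 4221/5000
f(2y,3y) = ((9313/10000)/(2311/2500) − 1)/(1) = 69/9244 ≈ 0.7464%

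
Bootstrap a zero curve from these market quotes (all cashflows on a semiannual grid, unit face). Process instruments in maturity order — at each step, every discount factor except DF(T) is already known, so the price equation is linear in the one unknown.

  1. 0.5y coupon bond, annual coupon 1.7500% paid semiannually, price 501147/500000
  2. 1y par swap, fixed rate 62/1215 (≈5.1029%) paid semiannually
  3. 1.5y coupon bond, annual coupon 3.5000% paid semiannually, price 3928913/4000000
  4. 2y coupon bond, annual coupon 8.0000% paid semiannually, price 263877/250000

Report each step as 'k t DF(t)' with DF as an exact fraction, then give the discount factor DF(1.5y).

1 1/2 621/625
2 1 594/625
3 3/2 9319/10000
4 2 9043/10000
DF(1.5y) = 9319/10000 ≈ 0.931900

step 1 [0.5y] bond c/2=7/800: DF=(501147/500000 − 7/800·(0))/(1+7/800) = 621/625 ≈ 0.993600
step 2 [1y] swap r/2=31/1215: DF=(1 − 31/1215·(0.993600))/(1+31/1215) = 594/625 ≈ 0.950400
step 3 [1.5y] bond c/2=7/400: DF=(3928913/4000000 − 7/400·(0.993600+0.950400))/(1+7/400) = 9319/10000 ≈ 0.931900
step 4 [2y] bond c/2=1/25: DF=(263877/250000 − 1/25·(0.993600+0.950400+0.931900))/(1+1/25) = 9043/10000 ≈ 0.904300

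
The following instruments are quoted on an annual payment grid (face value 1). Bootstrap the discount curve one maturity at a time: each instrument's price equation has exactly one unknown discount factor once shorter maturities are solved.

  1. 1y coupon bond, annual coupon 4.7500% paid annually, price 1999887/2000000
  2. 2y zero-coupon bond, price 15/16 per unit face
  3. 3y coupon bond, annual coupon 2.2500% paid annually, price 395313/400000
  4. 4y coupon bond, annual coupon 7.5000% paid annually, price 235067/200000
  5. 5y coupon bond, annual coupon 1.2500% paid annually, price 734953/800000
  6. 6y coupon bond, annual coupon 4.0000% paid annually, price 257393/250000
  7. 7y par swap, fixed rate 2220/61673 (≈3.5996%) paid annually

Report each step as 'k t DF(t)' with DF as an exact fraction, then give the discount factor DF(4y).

1 1 4773/5000
2 2 15/16
3 3 9249/10000
4 4 1121/1250
5 5 1723/2000
6 6 407/500
7 7 389/500
DF(4y) = 1121/1250 ≈ 0.896800

step 1 [1y] bond c/1=19/400: DF=(1999887/2000000 − 19/400·(0))/(1+19/400) = 4773/5000 ≈ 0.954600
step 2 [2y] zero: DF = P = 15/16 ≈ 0.937500
step 3 [3y] bond c/1=9/400: DF=(395313/400000 − 9/400·(0.954600+0.937500))/(1+9/400) = 9249/10000 ≈ 0.924900
step 4 [4y] bond c/1=3/40: DF=(235067/200000 − 3/40·(0.954600+0.937500+0.924900))/(1+3/40) = 1121/1250 ≈ 0.896800
step 5 [5y] bond c/1=1/80: DF=(734953/800000 − 1/80·(0.954600+0.937500+0.924900+0.896800))/(1+1/80) = 1723/2000 ≈ 0.861500
step 6 [6y] bond c/1=1/25: DF=(257393/250000 − 1/25·(0.954600+0.937500+0.924900+0.896800+0.861500))/(1+1/25) = 407/500 ≈ 0.814000
step 7 [7y] swap r/1=2220/61673: DF=(1 − 2220/61673·(0.954600+0.937500+0.924900+0.896800+0.861500+0.814000))/(1+2220/61673) = 389/500 ≈ 0.778000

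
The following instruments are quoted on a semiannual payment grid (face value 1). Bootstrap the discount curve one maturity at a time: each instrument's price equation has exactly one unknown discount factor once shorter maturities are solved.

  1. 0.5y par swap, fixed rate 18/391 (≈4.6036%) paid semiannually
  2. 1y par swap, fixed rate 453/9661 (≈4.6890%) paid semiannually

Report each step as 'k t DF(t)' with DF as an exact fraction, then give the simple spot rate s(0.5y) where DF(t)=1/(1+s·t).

1 1/2 391/400
2 1 9547/10000
s(0.5y) = (1/(391/400) − 1)/(1/2) = 18/391 ≈ 4.6036%

step 1 [0.5y] swap r/2=9/391: DF=(1 − 9/391·(0))/(1+9/391) = 391/400 ≈ 0.977500
step 2 [1y] swap r/2=453/19322: DF=(1 − 453/19322·(0.977500))/(1+453/19322) = 9547/10000 ≈ 0.954700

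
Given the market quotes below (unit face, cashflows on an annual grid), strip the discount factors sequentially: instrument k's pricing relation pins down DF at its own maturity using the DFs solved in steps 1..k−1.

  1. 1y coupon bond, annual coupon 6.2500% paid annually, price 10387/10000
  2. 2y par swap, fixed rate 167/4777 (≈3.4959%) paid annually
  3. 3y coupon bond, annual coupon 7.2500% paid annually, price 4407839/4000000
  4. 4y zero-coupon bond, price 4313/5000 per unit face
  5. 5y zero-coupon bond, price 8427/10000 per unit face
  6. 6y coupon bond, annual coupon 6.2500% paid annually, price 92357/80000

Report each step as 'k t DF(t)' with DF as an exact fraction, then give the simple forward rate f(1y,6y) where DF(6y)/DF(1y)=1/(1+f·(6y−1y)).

step 1 [1y] bond c/1=1/16: DF=(10387/10000 − 1/16·(0))/(1+1/16) = 611/625 ≈ 0.977600
step 2 [2y] swap r/1=167/4777: DF=(1 − 167/4777·(0.977600))/(1+167/4777) = 2333/2500 ≈ 0.933200
step 3 [3y] bond c/1=29/400: DF=(4407839/4000000 − 29/400·(0.977600+0.933200))/(1+29/400) = 8983/10000 ≈ 0.898300
step 4 [4y] zero: DF = P = 4313/5000 ≈ 0.862600
step 5 [5y] zero: DF = P = 8427/10000 ≈ 0.842700
step 6 [6y] bond c/1=1/16: DF=(92357/80000 − 1/16·(0.977600+0.933200+0.898300+0.862600+0.842700))/(1+1/16) = 821/1000 ≈ 0.821000

1 1 611/625
2 2 2333/2500
3 3 8983/10000
4 4 4313/5000
5 5 8427/10000
6 6 821/1000
f(1y,6y) = ((611/625)/(821/1000) − 1)/(5) = 783/20525 ≈ 3.8149%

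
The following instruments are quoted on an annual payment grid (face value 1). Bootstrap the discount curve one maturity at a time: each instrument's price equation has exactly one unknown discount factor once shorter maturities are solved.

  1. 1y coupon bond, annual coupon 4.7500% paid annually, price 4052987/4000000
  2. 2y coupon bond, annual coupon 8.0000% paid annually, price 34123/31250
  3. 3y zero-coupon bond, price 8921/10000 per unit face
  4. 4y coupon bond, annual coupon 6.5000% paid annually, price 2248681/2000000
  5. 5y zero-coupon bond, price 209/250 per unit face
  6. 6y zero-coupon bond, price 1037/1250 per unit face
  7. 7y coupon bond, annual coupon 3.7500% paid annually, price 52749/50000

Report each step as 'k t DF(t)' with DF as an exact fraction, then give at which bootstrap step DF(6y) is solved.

1 1 9673/10000
2 2 4697/5000
3 3 8921/10000
4 4 8849/10000
5 5 209/250
6 6 1037/1250
7 7 1647/2000
DF(6y) is solved at step 6

step 1 [1y] bond c/1=19/400: DF=(4052987/4000000 − 19/400·(0))/(1+19/400) = 9673/10000 ≈ 0.967300
step 2 [2y] bond c/1=2/25: DF=(34123/31250 − 2/25·(0.967300))/(1+2/25) = 4697/5000 ≈ 0.939400
step 3 [3y] zero: DF = P = 8921/10000 ≈ 0.892100
step 4 [4y] bond c/1=13/200: DF=(2248681/2000000 − 13/200·(0.967300+0.939400+0.892100))/(1+13/200) = 8849/10000 ≈ 0.884900
step 5 [5y] zero: DF = P = 209/250 ≈ 0.836000
step 6 [6y] zero: DF = P = 1037/1250 ≈ 0.829600
step 7 [7y] bond c/1=3/80: DF=(52749/50000 − 3/80·(0.967300+0.939400+0.892100+0.884900+0.836000+0.829600))/(1+3/80) = 1647/2000 ≈ 0.823500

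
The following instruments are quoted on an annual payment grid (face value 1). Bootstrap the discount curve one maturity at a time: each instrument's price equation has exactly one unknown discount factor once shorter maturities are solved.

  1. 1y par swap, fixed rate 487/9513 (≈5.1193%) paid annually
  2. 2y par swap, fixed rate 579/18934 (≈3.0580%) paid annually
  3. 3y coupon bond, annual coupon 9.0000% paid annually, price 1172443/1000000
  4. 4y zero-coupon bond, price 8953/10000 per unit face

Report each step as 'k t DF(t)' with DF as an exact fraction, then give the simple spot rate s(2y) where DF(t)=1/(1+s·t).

1 1 9513/10000
2 2 9421/10000
3 3 9193/10000
4 4 8953/10000
s(2y) = (1/(9421/10000) − 1)/(2) = 579/18842 ≈ 3.0729%

step 1 [1y] swap r/1=487/9513: DF=(1 − 487/9513·(0))/(1+487/9513) = 9513/10000 ≈ 0.951300
step 2 [2y] swap r/1=579/18934: DF=(1 − 579/18934·(0.951300))/(1+579/18934) = 9421/10000 ≈ 0.942100
step 3 [3y] bond c/1=9/100: DF=(1172443/1000000 − 9/100·(0.951300+0.942100))/(1+9/100) = 9193/10000 ≈ 0.919300
step 4 [4y] zero: DF = P = 8953/10000 ≈ 0.895300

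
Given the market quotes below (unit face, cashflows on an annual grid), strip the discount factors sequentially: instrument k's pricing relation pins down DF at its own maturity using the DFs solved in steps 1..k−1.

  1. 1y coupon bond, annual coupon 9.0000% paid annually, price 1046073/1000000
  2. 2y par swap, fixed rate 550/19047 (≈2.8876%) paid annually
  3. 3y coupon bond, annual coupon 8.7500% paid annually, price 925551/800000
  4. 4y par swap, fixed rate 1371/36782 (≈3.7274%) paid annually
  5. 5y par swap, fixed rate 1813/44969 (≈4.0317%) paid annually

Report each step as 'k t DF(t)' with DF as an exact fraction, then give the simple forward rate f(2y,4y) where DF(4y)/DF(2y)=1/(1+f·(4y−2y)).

step 1 [1y] bond c/1=9/100: DF=(1046073/1000000 − 9/100·(0))/(1+9/100) = 9597/10000 ≈ 0.959700
step 2 [2y] swap r/1=550/19047: DF=(1 − 550/19047·(0.959700))/(1+550/19047) = 189/200 ≈ 0.945000
step 3 [3y] bond c/1=7/80: DF=(925551/800000 − 7/80·(0.959700+0.945000))/(1+7/80) = 4553/5000 ≈ 0.910600
step 4 [4y] swap r/1=1371/36782: DF=(1 − 1371/36782·(0.959700+0.945000+0.910600))/(1+1371/36782) = 8629/10000 ≈ 0.862900
step 5 [5y] swap r/1=1813/44969: DF=(1 − 1813/44969·(0.959700+0.945000+0.910600+0.862900))/(1+1813/44969) = 8187/10000 ≈ 0.818700

1 1 9597/10000
2 2 189/200
3 3 4553/5000
4 4 8629/10000
5 5 8187/10000
f(2y,4y) = ((189/200)/(8629/10000) − 1)/(2) = 821/17258 ≈ 4.7572%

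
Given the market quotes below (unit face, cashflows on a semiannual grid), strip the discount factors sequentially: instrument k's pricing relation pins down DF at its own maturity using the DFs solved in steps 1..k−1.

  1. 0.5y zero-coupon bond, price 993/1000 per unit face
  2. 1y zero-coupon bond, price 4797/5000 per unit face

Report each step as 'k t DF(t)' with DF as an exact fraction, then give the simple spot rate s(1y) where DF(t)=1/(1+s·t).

1 1/2 993/1000
2 1 4797/5000
s(1y) = (1/(4797/5000) − 1)/(1) = 203/4797 ≈ 4.2318%

step 1 [0.5y] zero: DF = P = 993/1000 ≈ 0.993000
step 2 [1y] zero: DF = P = 4797/5000 ≈ 0.959400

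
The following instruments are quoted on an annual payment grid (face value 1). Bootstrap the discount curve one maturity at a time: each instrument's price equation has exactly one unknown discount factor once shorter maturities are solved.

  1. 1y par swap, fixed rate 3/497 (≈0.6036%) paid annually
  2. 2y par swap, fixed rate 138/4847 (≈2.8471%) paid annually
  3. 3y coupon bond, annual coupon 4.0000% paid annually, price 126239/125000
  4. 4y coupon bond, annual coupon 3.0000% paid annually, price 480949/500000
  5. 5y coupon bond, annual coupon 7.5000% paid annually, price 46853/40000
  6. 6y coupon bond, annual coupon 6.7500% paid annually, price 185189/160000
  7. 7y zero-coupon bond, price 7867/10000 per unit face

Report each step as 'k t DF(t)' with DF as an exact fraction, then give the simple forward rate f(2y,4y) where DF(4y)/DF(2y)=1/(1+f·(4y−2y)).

1 1 497/500
2 2 1181/1250
3 3 1793/2000
4 4 8513/10000
5 5 2081/2500
6 6 1597/2000
7 7 7867/10000
f(2y,4y) = ((1181/1250)/(8513/10000) − 1)/(2) = 935/17026 ≈ 5.4916%

step 1 [1y] swap r/1=3/497: DF=(1 − 3/497·(0))/(1+3/497) = 497/500 ≈ 0.994000
step 2 [2y] swap r/1=138/4847: DF=(1 − 138/4847·(0.994000))/(1+138/4847) = 1181/1250 ≈ 0.944800
step 3 [3y] bond c/1=1/25: DF=(126239/125000 − 1/25·(0.994000+0.944800))/(1+1/25) = 1793/2000 ≈ 0.896500
step 4 [4y] bond c/1=3/100: DF=(480949/500000 − 3/100·(0.994000+0.944800+0.896500))/(1+3/100) = 8513/10000 ≈ 0.851300
step 5 [5y] bond c/1=3/40: DF=(46853/40000 − 3/40·(0.994000+0.944800+0.896500+0.851300))/(1+3/40) = 2081/2500 ≈ 0.832400
step 6 [6y] bond c/1=27/400: DF=(185189/160000 − 27/400·(0.994000+0.944800+0.896500+0.851300+0.832400))/(1+27/400) = 1597/2000 ≈ 0.798500
step 7 [7y] zero: DF = P = 7867/10000 ≈ 0.786700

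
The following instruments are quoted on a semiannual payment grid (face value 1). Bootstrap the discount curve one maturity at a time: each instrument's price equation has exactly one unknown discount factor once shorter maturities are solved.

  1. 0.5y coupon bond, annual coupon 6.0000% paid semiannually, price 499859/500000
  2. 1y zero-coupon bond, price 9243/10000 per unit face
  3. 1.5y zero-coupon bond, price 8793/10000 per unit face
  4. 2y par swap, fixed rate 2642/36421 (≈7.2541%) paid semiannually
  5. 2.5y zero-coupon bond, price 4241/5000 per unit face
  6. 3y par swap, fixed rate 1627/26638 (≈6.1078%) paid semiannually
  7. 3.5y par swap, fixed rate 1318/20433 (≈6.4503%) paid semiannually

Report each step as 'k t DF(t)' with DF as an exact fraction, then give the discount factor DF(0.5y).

step 1 [0.5y] bond c/2=3/100: DF=(499859/500000 − 3/100·(0))/(1+3/100) = 4853/5000 ≈ 0.970600
step 2 [1y] zero: DF = P = 9243/10000 ≈ 0.924300
step 3 [1.5y] zero: DF = P = 8793/10000 ≈ 0.879300
step 4 [2y] swap r/2=1321/36421: DF=(1 − 1321/36421·(0.970600+0.924300+0.879300))/(1+1321/36421) = 8679/10000 ≈ 0.867900
step 5 [2.5y] zero: DF = P = 4241/5000 ≈ 0.848200
step 6 [3y] swap r/2=1627/53276: DF=(1 − 1627/53276·(0.970600+0.924300+0.879300+0.867900+0.848200))/(1+1627/53276) = 8373/10000 ≈ 0.837300
step 7 [3.5y] swap r/2=659/20433: DF=(1 − 659/20433·(0.970600+0.924300+0.879300+0.867900+0.848200+0.837300))/(1+659/20433) = 8023/10000 ≈ 0.802300

1 1/2 4853/5000
2 1 9243/10000
3 3/2 8793/10000
4 2 8679/10000
5 5/2 4241/5000
6 3 8373/10000
7 7/2 8023/10000
DF(0.5y) = 4853/5000 ≈ 0.970600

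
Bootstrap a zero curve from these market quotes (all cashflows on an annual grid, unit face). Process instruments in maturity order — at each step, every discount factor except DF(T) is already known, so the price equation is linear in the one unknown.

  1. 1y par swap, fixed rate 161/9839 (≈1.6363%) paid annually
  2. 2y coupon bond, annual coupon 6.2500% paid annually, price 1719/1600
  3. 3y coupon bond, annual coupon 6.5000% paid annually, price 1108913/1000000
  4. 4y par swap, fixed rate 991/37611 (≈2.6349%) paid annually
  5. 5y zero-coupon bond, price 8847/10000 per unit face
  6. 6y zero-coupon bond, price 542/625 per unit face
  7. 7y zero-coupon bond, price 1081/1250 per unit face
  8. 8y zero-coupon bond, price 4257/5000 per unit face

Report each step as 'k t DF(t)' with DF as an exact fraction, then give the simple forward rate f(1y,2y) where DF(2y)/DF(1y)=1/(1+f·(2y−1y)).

1 1 9839/10000
2 2 9533/10000
3 3 923/1000
4 4 9009/10000
5 5 8847/10000
6 6 542/625
7 7 1081/1250
8 8 4257/5000
f(1y,2y) = ((9839/10000)/(9533/10000) − 1)/(1) = 306/9533 ≈ 3.2099%

step 1 [1y] swap r/1=161/9839: DF=(1 − 161/9839·(0))/(1+161/9839) = 9839/10000 ≈ 0.983900
step 2 [2y] bond c/1=1/16: DF=(1719/1600 − 1/16·(0.983900))/(1+1/16) = 9533/10000 ≈ 0.953300
step 3 [3y] bond c/1=13/200: DF=(1108913/1000000 − 13/200·(0.983900+0.953300))/(1+13/200) = 923/1000 ≈ 0.923000
step 4 [4y] swap r/1=991/37611: DF=(1 − 991/37611·(0.983900+0.953300+0.923000))/(1+991/37611) = 9009/10000 ≈ 0.900900
step 5 [5y] zero: DF = P = 8847/10000 ≈ 0.884700
step 6 [6y] zero: DF = P = 542/625 ≈ 0.867200
step 7 [7y] zero: DF = P = 1081/1250 ≈ 0.864800
step 8 [8y] zero: DF = P = 4257/5000 ≈ 0.851400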